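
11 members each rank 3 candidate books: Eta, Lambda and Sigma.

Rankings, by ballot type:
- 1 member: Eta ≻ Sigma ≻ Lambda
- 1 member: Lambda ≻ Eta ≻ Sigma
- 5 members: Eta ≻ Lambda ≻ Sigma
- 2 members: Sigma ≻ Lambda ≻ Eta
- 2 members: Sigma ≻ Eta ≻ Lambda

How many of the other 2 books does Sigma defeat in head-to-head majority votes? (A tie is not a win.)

0

Sigma against each rival (11 members):
Sigma vs Eta: 2+2 = 4 for Sigma, 7 for Eta — Eta by 7–4.
Sigma vs Lambda: Sigma is ranked higher on 1+2+2 = 5 ballots, Lambda on 6. Lambda wins 6–5.
Sigma beats no one; loses to Eta, Lambda — 0 pairwise wins.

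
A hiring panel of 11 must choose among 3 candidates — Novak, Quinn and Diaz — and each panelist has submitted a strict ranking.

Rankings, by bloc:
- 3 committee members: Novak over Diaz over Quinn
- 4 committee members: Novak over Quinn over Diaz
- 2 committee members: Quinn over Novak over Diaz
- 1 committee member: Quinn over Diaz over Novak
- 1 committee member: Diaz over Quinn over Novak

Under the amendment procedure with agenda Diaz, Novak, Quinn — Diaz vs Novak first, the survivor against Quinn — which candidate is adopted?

Round 1: Diaz vs Novak — 2–9, Novak advances.
Round 2: Novak vs Quinn — 7–4, Novak advances.
Novak survives the agenda.

Novak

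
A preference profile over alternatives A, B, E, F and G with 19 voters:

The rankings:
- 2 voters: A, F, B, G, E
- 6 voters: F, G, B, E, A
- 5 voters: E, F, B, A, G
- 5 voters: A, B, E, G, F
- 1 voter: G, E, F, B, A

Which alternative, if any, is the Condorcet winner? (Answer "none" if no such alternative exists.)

Check each pair by majority over 19 ballots:
A–B: B 12–7.
A–E: E 12–7.
A vs F: F wins 12–7.
A–G: A 12–7.
B vs E: B, 13–6.
B vs F: F, 14–5.
B–G: B 12–7.
E vs F: E, 11–8.
E–G: E 10–9.
F vs G: F wins 13–6.
No alternative is unbeaten: A loses to B; B loses to F; E loses to B; F loses to E; G loses to A. In particular B > E > F > B is a majority cycle — no Condorcet winner exists.

none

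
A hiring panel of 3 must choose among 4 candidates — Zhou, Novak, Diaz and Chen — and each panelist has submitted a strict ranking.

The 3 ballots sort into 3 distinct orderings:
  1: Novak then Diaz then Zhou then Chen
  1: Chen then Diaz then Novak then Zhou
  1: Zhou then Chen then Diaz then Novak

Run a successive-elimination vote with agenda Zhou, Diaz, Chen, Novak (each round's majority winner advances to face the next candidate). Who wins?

Round 1: Zhou vs Diaz — 1–2, Diaz advances.
Round 2: Diaz vs Chen — 1–2, Chen advances.
Round 3: Chen vs Novak — 2–1, Chen advances.
Chen survives the agenda.

Chen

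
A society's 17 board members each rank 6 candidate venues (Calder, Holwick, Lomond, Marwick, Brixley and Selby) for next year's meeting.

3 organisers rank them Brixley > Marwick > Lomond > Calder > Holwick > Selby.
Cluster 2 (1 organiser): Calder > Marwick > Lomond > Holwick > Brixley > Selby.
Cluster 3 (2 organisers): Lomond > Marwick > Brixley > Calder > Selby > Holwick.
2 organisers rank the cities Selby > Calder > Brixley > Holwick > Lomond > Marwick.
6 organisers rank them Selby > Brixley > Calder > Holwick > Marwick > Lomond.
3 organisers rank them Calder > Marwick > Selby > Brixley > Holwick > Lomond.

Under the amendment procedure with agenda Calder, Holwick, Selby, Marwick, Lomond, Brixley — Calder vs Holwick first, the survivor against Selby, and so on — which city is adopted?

Brixley

Round 1: Calder vs Holwick — 17–0, Calder advances.
Round 2: Calder vs Selby — 9–8, Calder advances.
Round 3: Calder vs Marwick — 12–5, Calder advances.
Round 4: Calder vs Lomond — 12–5, Calder advances.
Round 5: Calder vs Brixley — 6–11, Brixley advances.
Brixley survives the agenda.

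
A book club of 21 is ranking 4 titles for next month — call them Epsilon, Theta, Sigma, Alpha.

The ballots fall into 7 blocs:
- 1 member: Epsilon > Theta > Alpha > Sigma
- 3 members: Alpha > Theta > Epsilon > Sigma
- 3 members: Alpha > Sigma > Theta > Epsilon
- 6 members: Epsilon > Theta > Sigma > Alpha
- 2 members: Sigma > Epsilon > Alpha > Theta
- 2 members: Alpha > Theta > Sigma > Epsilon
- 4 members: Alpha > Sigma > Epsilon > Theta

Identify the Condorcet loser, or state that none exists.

none

Head-to-head results (21 members):
Epsilon vs Theta: Epsilon, 13–8.
Epsilon vs Sigma: Sigma wins 11–10.
Epsilon vs Alpha: Alpha, 12–9.
Theta vs Sigma: Theta is ranked higher on 1+3+6+2 = 12 ballots, Sigma on 9. Theta wins 12–9.
Theta vs Alpha: 1+6 = 7 for Theta, 14 for Alpha — Alpha by 14–7.
Sigma vs Alpha: 8 to 13, Alpha.
No book is winless: Epsilon beats Theta; Theta beats Sigma; Sigma beats Epsilon; Alpha beats Epsilon. There is no Condorcet loser.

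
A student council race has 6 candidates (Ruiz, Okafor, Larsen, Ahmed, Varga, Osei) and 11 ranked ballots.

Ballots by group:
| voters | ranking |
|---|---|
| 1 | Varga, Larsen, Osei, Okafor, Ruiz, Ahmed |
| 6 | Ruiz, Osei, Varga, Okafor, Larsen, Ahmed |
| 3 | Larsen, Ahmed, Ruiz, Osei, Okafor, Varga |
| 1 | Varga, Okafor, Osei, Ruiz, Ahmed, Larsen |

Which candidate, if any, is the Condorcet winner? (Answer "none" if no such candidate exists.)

Head-to-head results (11 voters):
Ruiz vs Okafor: Ruiz is ranked higher on 6+3 = 9 ballots, Okafor on 2. Ruiz wins 9–2.
Ruiz vs Larsen: Ruiz is ranked higher on 6+1 = 7 ballots, Larsen on 4. Ruiz wins 7–4.
Ruiz vs Ahmed: 1+6+1 = 8 for Ruiz, 3 for Ahmed — Ruiz by 8–3.
Ruiz vs Varga: 6+3 = 9 for Ruiz, 2 for Varga — Ruiz by 9–2.
Ruiz vs Osei: Ruiz is ranked higher on 6+3 = 9 ballots, Osei on 2. Ruiz wins 9–2.
Okafor vs Larsen: 6+1 = 7 for Okafor, 4 for Larsen — Okafor by 7–4.
Okafor vs Ahmed: Okafor preferred on 1+6+1 = 8 ballots; Okafor wins 8–3.
Okafor vs Varga: Okafor preferred on 3 ballots; Varga wins 8–3.
Okafor vs Osei: 1 to 10, Osei.
Larsen vs Ahmed: Larsen is ranked higher on 1+6+3 = 10 ballots, Ahmed on 1. Larsen wins 10–1.
Larsen vs Varga: 3 for Larsen, 8 for Varga — Varga by 8–3.
Larsen vs Osei: 4 to 7, Osei.
Ahmed vs Varga: Ahmed preferred on 3 ballots; Varga wins 8–3.
Ahmed vs Osei: Ahmed preferred on 3 ballots; Osei wins 8–3.
Varga vs Osei: Varga preferred on 1+1 = 2 ballots; Osei wins 9–2.
Ruiz beats each of Okafor, Larsen, Ahmed, Varga, Osei — Ruiz is the Condorcet winner.

Ruiz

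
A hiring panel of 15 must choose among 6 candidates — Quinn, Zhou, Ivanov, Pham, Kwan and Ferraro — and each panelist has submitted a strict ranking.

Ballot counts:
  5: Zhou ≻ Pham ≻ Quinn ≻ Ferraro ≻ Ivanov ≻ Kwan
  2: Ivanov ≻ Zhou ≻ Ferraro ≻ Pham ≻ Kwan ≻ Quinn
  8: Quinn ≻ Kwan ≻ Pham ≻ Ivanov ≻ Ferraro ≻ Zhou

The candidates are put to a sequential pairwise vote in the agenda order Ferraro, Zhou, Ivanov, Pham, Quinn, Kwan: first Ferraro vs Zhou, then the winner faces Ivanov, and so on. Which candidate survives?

Quinn

Round 1: Ferraro vs Zhou — 8–7, Ferraro advances.
Round 2: Ferraro vs Ivanov — 5–10, Ivanov advances.
Round 3: Ivanov vs Pham — 2–13, Pham advances.
Round 4: Pham vs Quinn — 7–8, Quinn advances.
Round 5: Quinn vs Kwan — 13–2, Quinn advances.
The agenda winner is Quinn.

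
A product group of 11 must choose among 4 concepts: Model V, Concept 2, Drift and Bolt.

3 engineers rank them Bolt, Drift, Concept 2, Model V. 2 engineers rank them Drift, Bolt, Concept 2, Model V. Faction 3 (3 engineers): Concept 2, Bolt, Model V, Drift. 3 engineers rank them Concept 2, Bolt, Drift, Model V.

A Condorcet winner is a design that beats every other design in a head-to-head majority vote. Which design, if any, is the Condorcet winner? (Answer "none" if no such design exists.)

Concept 2

Check each pair by majority over 11 ballots:
Model V–Concept 2: Concept 2 11–0.
Model V vs Drift: Model V preferred on 3 ballots; Drift wins 8–3.
Model V vs Bolt: Model V is ranked higher on 0 ballots, Bolt on 11. Bolt wins 11–0.
Concept 2 vs Drift: Concept 2 is ranked higher on 3+3 = 6 ballots, Drift on 5. Concept 2 wins 6–5.
Concept 2 vs Bolt: Concept 2 preferred on 3+3 = 6 ballots; Concept 2 wins 6–5.
Drift vs Bolt: 2 for Drift, 9 for Bolt — Bolt by 9–2.
Concept 2 wins every pairwise contest, so Concept 2 is the Condorcet winner.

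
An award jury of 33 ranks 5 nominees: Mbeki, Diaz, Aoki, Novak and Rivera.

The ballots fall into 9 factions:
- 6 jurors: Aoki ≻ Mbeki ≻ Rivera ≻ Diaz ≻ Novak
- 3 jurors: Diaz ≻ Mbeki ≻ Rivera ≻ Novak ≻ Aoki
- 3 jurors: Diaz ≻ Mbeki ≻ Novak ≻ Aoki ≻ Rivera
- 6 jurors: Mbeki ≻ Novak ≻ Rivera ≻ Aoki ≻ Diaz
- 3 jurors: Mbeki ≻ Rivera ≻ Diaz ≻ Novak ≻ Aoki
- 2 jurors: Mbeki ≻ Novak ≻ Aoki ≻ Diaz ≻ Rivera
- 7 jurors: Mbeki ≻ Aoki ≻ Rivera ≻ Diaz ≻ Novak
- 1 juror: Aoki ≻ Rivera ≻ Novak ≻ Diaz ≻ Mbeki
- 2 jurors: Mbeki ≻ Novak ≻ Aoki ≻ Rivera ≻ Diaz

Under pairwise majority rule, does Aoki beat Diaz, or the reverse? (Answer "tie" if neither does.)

Aoki

Ballots ranking Aoki above Diaz: 6 + 6 + 2 + 7 + 1 + 2 = 24.
Ballots ranking Diaz above Aoki: 33 − 24 = 9.
Aoki wins the head-to-head 24–9.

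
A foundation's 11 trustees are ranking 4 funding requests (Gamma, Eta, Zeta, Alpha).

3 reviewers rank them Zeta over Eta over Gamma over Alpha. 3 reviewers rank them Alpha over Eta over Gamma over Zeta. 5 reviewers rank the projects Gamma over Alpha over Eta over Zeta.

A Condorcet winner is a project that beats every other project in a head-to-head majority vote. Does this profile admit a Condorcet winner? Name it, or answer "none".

none

Head-to-head results (11 reviewers):
Gamma vs Eta: Eta wins 6–5.
Gamma vs Zeta: Gamma wins 8–3.
Gamma vs Alpha: Gamma preferred on 3+5 = 8 ballots; Gamma wins 8–3.
Eta vs Zeta: Eta, 8–3.
Eta vs Alpha: 3 for Eta, 8 for Alpha — Alpha by 8–3.
Zeta vs Alpha: 3 to 8, Alpha.
Each project drops at least one matchup (Gamma loses to Eta; Eta loses to Alpha; Zeta loses to Gamma; Alpha loses to Gamma); the cycle Gamma → Alpha → Eta → Gamma rules out a Condorcet winner.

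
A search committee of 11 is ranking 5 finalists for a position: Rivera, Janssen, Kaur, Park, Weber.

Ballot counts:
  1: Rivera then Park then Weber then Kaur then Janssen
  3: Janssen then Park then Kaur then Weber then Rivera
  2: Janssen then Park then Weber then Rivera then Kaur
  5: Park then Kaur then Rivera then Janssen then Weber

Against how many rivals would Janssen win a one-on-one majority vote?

1

Janssen against each rival (11 committee members):
Janssen vs Rivera: Janssen preferred on 3+2 = 5 ballots; Rivera wins 6–5.
Janssen–Kaur: Kaur 6–5.
Janssen vs Park: Janssen is ranked higher on 3+2 = 5 ballots, Park on 6. Park wins 6–5.
Janssen–Weber: Janssen 10–1.
Janssen beats Weber; loses to Rivera, Kaur, Park — 1 pairwise win.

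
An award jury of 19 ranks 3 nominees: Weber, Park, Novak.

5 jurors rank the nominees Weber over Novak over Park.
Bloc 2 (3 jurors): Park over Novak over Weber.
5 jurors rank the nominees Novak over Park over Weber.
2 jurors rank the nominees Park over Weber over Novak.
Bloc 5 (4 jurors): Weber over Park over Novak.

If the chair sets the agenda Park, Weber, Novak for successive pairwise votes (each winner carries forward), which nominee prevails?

Round 1: Park vs Weber — 10–9, Park advances.
Round 2: Park vs Novak — 9–10, Novak advances.
The agenda winner is Novak.

Novak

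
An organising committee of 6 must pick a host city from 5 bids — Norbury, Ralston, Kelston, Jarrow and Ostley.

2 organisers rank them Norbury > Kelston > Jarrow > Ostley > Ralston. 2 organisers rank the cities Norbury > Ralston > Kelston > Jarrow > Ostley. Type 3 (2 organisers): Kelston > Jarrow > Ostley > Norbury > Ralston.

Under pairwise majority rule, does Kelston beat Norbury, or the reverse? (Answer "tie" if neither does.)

Ballots ranking Kelston above Norbury: 2.
Ballots ranking Norbury above Kelston: 6 − 2 = 4.
Norbury wins the head-to-head 4–2.

Norbury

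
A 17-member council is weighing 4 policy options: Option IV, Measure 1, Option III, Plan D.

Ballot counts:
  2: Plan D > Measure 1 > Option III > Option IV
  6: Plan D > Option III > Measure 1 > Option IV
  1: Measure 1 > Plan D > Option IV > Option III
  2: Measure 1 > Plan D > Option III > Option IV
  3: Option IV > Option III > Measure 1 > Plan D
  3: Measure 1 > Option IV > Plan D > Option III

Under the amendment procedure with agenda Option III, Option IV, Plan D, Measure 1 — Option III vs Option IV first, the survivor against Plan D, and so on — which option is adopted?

Measure 1

Round 1: Option III vs Option IV — 10–7, Option III advances.
Round 2: Option III vs Plan D — 3–14, Plan D advances.
Round 3: Plan D vs Measure 1 — 8–9, Measure 1 advances.
The agenda winner is Measure 1.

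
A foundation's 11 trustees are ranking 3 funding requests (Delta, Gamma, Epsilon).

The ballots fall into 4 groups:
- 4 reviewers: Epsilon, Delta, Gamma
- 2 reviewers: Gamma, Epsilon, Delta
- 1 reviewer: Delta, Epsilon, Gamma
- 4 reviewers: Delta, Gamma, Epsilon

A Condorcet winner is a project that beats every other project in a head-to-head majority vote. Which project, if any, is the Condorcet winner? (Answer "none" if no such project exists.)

Check each pair by majority over 11 ballots:
Delta–Gamma: Delta 9–2.
Delta–Epsilon: Epsilon 6–5.
Gamma vs Epsilon: 2+4 = 6 for Gamma, 5 for Epsilon — Gamma by 6–5.
Every project loses at least once (Delta loses to Epsilon; Gamma loses to Delta; Epsilon loses to Gamma). The majority relation contains the cycle Delta beats Gamma beats Epsilon beats Delta, so there is no Condorcet winner.

none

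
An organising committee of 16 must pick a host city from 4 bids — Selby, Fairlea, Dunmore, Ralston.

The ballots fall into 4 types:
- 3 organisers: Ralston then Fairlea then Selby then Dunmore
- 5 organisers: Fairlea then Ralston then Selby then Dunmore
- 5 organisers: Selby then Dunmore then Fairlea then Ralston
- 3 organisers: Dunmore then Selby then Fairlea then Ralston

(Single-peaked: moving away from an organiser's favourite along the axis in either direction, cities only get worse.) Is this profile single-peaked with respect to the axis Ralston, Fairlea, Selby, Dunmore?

Axis positions: Ralston=1, Fairlea=2, Selby=3, Dunmore=4.
Type 1 (peak Ralston at position 1): ranking walks positions 1-2-3-4, expanding outward from the peak — single-peaked.
Type 2 (peak Fairlea at position 2): ranking walks positions 2-1-3-4, expanding outward from the peak — single-peaked.
Type 3 (peak Selby at position 3): ranking walks positions 3-4-2-1, expanding outward from the peak — single-peaked.
Type 4 (peak Dunmore at position 4): ranking walks positions 4-3-2-1, expanding outward from the peak — single-peaked.
Every ranking is single-peaked on this axis.

yes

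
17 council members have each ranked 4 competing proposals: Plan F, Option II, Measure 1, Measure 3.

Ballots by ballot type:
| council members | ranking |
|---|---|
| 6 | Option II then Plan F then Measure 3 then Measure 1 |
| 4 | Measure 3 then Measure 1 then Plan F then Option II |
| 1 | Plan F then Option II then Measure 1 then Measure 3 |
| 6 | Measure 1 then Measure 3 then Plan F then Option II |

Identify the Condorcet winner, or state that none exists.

Measure 3

Pairwise majorities:
Plan F–Option II: Plan F 11–6.
Plan F vs Measure 1: Measure 1, 10–7.
Plan F vs Measure 3: Measure 3 wins 10–7.
Option II vs Measure 1: Measure 1, 10–7.
Option II–Measure 3: Measure 3 10–7.
Measure 1–Measure 3: Measure 3 10–7.
Measure 3 wins every pairwise contest, so Measure 3 is the Condorcet winner.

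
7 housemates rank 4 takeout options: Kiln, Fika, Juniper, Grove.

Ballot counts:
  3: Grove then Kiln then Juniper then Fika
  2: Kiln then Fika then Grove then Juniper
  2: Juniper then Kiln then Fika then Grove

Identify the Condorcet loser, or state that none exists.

none

Pairwise majorities:
Kiln vs Fika: Kiln, 7–0.
Kiln vs Juniper: Kiln preferred on 3+2 = 5 ballots; Kiln wins 5–2.
Kiln vs Grove: Kiln preferred on 2+2 = 4 ballots; Kiln wins 4–3.
Fika vs Juniper: Fika preferred on 2 ballots; Juniper wins 5–2.
Fika–Grove: Fika 4–3.
Juniper vs Grove: Juniper is ranked higher on 2 ballots, Grove on 5. Grove wins 5–2.
No restaurant is winless: Kiln beats Fika; Fika beats Grove; Juniper beats Fika; Grove beats Juniper. There is no Condorcet loser.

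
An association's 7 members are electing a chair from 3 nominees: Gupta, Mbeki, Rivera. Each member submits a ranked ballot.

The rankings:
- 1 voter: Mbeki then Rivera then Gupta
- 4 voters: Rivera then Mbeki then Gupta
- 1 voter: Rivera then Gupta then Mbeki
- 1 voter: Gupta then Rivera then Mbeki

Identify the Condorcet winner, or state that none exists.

Rivera

Head-to-head results (7 voters):
Gupta vs Mbeki: Gupta preferred on 1+1 = 2 ballots; Mbeki wins 5–2.
Gupta–Rivera: Rivera 6–1.
Mbeki vs Rivera: 1 to 6, Rivera.
Rivera wins every pairwise contest, so Rivera is the Condorcet winner.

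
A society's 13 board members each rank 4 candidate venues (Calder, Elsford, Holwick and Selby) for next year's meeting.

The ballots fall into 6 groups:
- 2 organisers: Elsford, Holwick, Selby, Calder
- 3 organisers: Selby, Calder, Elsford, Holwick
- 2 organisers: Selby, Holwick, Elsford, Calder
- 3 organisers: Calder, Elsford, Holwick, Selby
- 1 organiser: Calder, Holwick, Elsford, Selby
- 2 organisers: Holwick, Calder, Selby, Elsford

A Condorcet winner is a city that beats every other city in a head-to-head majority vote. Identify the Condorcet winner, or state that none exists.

Check each pair by majority over 13 ballots:
Calder vs Elsford: Calder wins 9–4.
Calder vs Holwick: Calder wins 7–6.
Calder–Selby: Selby 7–6.
Elsford vs Holwick: Elsford wins 8–5.
Elsford–Selby: Selby 7–6.
Holwick–Selby: Holwick 8–5.
No city is unbeaten: Calder loses to Selby; Elsford loses to Calder; Holwick loses to Calder; Selby loses to Holwick. In particular Calder → Holwick → Selby → Calder is a majority cycle — no Condorcet winner exists.

none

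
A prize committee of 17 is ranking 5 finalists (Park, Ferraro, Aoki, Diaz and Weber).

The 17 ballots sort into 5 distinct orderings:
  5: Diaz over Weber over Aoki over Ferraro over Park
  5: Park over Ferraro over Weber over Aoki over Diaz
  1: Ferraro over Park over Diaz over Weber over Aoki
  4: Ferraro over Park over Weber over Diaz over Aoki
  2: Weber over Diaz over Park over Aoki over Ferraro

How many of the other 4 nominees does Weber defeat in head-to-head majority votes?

Weber against each rival (17 jurors):
Weber vs Park: Park wins 10–7.
Weber vs Ferraro: 7 to 10, Ferraro.
Weber vs Aoki: Weber wins 17–0.
Weber vs Diaz: Weber, 11–6.
Weber beats Aoki, Diaz; loses to Park, Ferraro — 2 pairwise wins.

2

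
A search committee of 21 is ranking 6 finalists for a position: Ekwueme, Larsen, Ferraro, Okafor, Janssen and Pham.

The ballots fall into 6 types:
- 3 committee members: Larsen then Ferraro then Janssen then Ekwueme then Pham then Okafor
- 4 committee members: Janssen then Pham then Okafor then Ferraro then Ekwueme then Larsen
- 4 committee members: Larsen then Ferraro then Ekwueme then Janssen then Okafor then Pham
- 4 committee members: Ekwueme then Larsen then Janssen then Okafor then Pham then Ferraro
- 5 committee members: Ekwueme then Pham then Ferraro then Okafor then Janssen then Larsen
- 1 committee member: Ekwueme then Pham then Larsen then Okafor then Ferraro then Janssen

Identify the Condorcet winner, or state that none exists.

Pairwise majorities:
Ekwueme vs Larsen: Ekwueme, 14–7.
Ekwueme–Ferraro: Ferraro 11–10.
Ekwueme–Okafor: Ekwueme 17–4.
Ekwueme–Janssen: Ekwueme 14–7.
Ekwueme vs Pham: Ekwueme, 17–4.
Larsen vs Ferraro: Larsen, 12–9.
Larsen vs Okafor: Larsen, 12–9.
Larsen–Janssen: Larsen 12–9.
Larsen–Pham: Larsen 11–10.
Ferraro vs Okafor: Ferraro wins 12–9.
Ferraro vs Janssen: Ferraro wins 13–8.
Ferraro–Pham: Pham 14–7.
Okafor vs Janssen: Janssen wins 15–6.
Okafor vs Pham: Pham wins 13–8.
Janssen–Pham: Janssen 15–6.
Each candidate drops at least one matchup (Ekwueme loses to Ferraro; Larsen loses to Ekwueme; Ferraro loses to Larsen; Okafor loses to Ekwueme; Janssen loses to Ekwueme; Pham loses to Ekwueme); the cycle Ekwueme beats Larsen beats Ferraro beats Ekwueme rules out a Condorcet winner.

none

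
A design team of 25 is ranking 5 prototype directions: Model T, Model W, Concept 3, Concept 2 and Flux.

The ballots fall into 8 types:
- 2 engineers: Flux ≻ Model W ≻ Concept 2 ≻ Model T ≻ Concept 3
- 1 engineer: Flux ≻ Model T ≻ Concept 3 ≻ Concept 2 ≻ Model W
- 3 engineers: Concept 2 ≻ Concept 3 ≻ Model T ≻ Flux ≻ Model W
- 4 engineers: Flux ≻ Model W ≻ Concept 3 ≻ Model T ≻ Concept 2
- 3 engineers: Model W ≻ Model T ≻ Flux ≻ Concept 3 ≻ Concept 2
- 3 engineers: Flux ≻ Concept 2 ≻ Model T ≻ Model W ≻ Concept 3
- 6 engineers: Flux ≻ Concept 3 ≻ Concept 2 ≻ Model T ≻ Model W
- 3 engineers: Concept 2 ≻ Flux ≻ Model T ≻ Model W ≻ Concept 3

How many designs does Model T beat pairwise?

Model T against each rival (25 engineers):
Model T vs Model W: Model T, 16–9.
Model T vs Concept 3: 12 to 13, Concept 3.
Model T vs Concept 2: Model T preferred on 1+4+3 = 8 ballots; Concept 2 wins 17–8.
Model T vs Flux: Flux, 19–6.
Model T beats Model W; loses to Concept 3, Concept 2, Flux — 1 pairwise win.

1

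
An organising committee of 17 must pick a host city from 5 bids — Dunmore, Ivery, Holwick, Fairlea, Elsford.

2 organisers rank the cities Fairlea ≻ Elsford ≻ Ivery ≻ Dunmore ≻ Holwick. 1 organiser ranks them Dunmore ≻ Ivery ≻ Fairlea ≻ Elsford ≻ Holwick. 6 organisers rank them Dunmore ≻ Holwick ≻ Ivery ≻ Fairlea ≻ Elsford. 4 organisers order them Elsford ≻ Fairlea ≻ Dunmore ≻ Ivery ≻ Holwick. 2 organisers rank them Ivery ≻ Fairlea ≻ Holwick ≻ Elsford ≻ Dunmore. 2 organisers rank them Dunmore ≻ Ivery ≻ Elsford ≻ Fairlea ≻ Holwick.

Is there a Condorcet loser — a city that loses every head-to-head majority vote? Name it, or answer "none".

Head-to-head results (17 organisers):
Dunmore vs Ivery: 13 to 4, Dunmore.
Dunmore vs Holwick: Dunmore, 15–2.
Dunmore vs Fairlea: Dunmore wins 9–8.
Dunmore–Elsford: Dunmore 9–8.
Ivery vs Holwick: Ivery, 11–6.
Ivery–Fairlea: Ivery 11–6.
Ivery vs Elsford: 11 to 6, Ivery.
Holwick vs Fairlea: Fairlea, 11–6.
Holwick vs Elsford: Elsford wins 9–8.
Fairlea vs Elsford: Fairlea is ranked higher on 2+1+6+2 = 11 ballots, Elsford on 6. Fairlea wins 11–6.
Only Holwick has no wins; Holwick is the Condorcet loser.

Holwick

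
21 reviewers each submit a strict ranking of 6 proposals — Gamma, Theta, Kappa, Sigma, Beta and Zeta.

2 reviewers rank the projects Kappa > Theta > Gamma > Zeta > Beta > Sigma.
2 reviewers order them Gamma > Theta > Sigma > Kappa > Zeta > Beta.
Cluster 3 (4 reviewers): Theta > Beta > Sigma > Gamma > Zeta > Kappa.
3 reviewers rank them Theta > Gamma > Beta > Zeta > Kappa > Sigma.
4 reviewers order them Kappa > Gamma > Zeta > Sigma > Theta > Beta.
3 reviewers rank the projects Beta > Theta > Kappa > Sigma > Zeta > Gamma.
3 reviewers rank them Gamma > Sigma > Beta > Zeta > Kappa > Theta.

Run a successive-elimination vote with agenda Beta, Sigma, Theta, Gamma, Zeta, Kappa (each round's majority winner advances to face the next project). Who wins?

Round 1: Beta vs Sigma — 12–9, Beta advances.
Round 2: Beta vs Theta — 6–15, Theta advances.
Round 3: Theta vs Gamma — 12–9, Theta advances.
Round 4: Theta vs Zeta — 14–7, Theta advances.
Round 5: Theta vs Kappa — 12–9, Theta advances.
The agenda winner is Theta.

Theta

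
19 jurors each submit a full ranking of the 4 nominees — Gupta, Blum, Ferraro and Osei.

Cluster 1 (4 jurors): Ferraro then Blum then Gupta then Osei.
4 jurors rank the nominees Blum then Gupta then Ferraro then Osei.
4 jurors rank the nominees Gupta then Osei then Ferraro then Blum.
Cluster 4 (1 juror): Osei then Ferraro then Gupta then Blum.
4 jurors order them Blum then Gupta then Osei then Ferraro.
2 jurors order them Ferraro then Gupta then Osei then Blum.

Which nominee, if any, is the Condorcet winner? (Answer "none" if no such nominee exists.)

Check each pair by majority over 19 ballots:
Gupta–Blum: Blum 12–7.
Gupta vs Ferraro: Gupta is ranked higher on 4+4+4 = 12 ballots, Ferraro on 7. Gupta wins 12–7.
Gupta vs Osei: Gupta, 18–1.
Blum vs Ferraro: Ferraro, 11–8.
Blum vs Osei: 4+4+4 = 12 for Blum, 7 for Osei — Blum by 12–7.
Ferraro vs Osei: 4+4+2 = 10 for Ferraro, 9 for Osei — Ferraro by 10–9.
Every nominee loses at least once (Gupta loses to Blum; Blum loses to Ferraro; Ferraro loses to Gupta; Osei loses to Gupta). The majority relation contains the cycle Gupta → Ferraro → Blum → Gupta, so there is no Condorcet winner.

none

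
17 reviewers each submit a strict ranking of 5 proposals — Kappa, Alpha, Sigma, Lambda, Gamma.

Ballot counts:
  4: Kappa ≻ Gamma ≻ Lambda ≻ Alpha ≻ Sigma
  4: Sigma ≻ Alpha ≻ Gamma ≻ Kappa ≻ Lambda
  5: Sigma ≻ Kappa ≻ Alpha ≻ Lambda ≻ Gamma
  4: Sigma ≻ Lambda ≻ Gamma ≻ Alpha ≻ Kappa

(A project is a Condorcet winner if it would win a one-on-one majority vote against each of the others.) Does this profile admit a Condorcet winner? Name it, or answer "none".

Head-to-head results (17 reviewers):
Kappa vs Alpha: Kappa is ranked higher on 4+5 = 9 ballots, Alpha on 8. Kappa wins 9–8.
Kappa vs Sigma: Kappa preferred on 4 ballots; Sigma wins 13–4.
Kappa vs Lambda: 13 to 4, Kappa.
Kappa vs Gamma: 9 to 8, Kappa.
Alpha vs Sigma: Alpha preferred on 4 ballots; Sigma wins 13–4.
Alpha vs Lambda: 9 to 8, Alpha.
Alpha vs Gamma: 4+5 = 9 for Alpha, 8 for Gamma — Alpha by 9–8.
Sigma vs Lambda: 4+5+4 = 13 for Sigma, 4 for Lambda — Sigma by 13–4.
Sigma vs Gamma: 13 to 4, Sigma.
Lambda vs Gamma: Lambda is ranked higher on 5+4 = 9 ballots, Gamma on 8. Lambda wins 9–8.
Sigma defeats every rival head-to-head and is the Condorcet winner.

Sigma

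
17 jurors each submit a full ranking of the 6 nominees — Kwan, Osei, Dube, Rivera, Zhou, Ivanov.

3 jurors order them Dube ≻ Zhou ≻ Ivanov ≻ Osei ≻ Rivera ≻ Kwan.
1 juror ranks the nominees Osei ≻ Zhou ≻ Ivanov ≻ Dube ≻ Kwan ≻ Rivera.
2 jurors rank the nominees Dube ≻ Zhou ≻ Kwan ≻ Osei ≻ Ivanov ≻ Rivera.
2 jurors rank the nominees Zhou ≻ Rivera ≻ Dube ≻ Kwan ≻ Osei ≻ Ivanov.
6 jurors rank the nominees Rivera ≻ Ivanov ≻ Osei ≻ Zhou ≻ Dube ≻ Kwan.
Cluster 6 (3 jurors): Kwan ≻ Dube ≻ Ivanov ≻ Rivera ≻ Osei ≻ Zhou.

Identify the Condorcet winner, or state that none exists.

Check each pair by majority over 17 ballots:
Kwan vs Osei: Kwan is ranked higher on 2+2+3 = 7 ballots, Osei on 10. Osei wins 10–7.
Kwan vs Dube: Kwan preferred on 3 ballots; Dube wins 14–3.
Kwan vs Rivera: Kwan is ranked higher on 1+2+3 = 6 ballots, Rivera on 11. Rivera wins 11–6.
Kwan vs Zhou: 3 to 14, Zhou.
Kwan vs Ivanov: Kwan is ranked higher on 2+2+3 = 7 ballots, Ivanov on 10. Ivanov wins 10–7.
Osei vs Dube: Osei preferred on 1+6 = 7 ballots; Dube wins 10–7.
Osei vs Rivera: 3+1+2 = 6 for Osei, 11 for Rivera — Rivera by 11–6.
Osei vs Zhou: 10 to 7, Osei.
Osei vs Ivanov: Osei is ranked higher on 1+2+2 = 5 ballots, Ivanov on 12. Ivanov wins 12–5.
Dube vs Rivera: Dube is ranked higher on 3+1+2+3 = 9 ballots, Rivera on 8. Dube wins 9–8.
Dube vs Zhou: 3+2+3 = 8 for Dube, 9 for Zhou — Zhou by 9–8.
Dube vs Ivanov: Dube preferred on 3+2+2+3 = 10 ballots; Dube wins 10–7.
Rivera vs Zhou: 6+3 = 9 for Rivera, 8 for Zhou — Rivera by 9–8.
Rivera vs Ivanov: 8 to 9, Ivanov.
Zhou vs Ivanov: 3+1+2+2 = 8 for Zhou, 9 for Ivanov — Ivanov by 9–8.
Each nominee drops at least one matchup (Kwan loses to Osei; Osei loses to Dube; Dube loses to Zhou; Rivera loses to Dube; Zhou loses to Osei; Ivanov loses to Dube); the cycle Osei beats Zhou beats Dube beats Osei rules out a Condorcet winner.

none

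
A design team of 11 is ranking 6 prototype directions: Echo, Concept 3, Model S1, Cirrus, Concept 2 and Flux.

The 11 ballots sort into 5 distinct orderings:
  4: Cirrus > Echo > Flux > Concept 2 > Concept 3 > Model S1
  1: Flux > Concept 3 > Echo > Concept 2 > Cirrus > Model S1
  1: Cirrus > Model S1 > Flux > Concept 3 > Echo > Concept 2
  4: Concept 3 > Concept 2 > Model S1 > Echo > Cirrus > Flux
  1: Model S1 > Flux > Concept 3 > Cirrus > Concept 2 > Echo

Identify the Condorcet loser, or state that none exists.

Head-to-head results (11 engineers):
Echo vs Concept 3: Echo preferred on 4 ballots; Concept 3 wins 7–4.
Echo vs Model S1: Echo preferred on 4+1 = 5 ballots; Model S1 wins 6–5.
Echo–Cirrus: Cirrus 6–5.
Echo–Concept 2: Echo 6–5.
Echo vs Flux: 4+4 = 8 for Echo, 3 for Flux — Echo by 8–3.
Concept 3 vs Model S1: Concept 3 wins 9–2.
Concept 3 vs Cirrus: Concept 3 preferred on 1+4+1 = 6 ballots; Concept 3 wins 6–5.
Concept 3–Concept 2: Concept 3 7–4.
Concept 3 vs Flux: Flux wins 7–4.
Model S1 vs Cirrus: Model S1 is ranked higher on 4+1 = 5 ballots, Cirrus on 6. Cirrus wins 6–5.
Model S1 vs Concept 2: 2 to 9, Concept 2.
Model S1–Flux: Model S1 6–5.
Cirrus vs Concept 2: 6 to 5, Cirrus.
Cirrus vs Flux: 9 to 2, Cirrus.
Concept 2 vs Flux: Concept 2 is ranked higher on 4 ballots, Flux on 7. Flux wins 7–4.
No design is winless: Echo beats Concept 2; Concept 3 beats Echo; Model S1 beats Echo; Cirrus beats Echo; Concept 2 beats Model S1; Flux beats Concept 3. There is no Condorcet loser.

none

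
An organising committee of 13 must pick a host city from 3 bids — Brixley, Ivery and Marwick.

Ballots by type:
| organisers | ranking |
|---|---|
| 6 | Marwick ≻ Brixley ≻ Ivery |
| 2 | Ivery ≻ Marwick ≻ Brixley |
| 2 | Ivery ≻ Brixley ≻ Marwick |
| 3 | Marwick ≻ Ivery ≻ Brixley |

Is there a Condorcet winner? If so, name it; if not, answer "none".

Check each pair by majority over 13 ballots:
Brixley vs Ivery: Ivery wins 7–6.
Brixley–Marwick: Marwick 11–2.
Ivery vs Marwick: Marwick, 9–4.
Marwick wins every pairwise contest, so Marwick is the Condorcet winner.

Marwick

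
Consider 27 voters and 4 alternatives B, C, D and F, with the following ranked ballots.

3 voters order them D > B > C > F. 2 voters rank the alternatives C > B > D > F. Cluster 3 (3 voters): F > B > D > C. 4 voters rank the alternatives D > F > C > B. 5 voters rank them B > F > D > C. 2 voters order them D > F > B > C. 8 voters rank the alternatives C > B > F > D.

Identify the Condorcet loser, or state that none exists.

Head-to-head results (27 voters):
B vs C: 3+3+5+2 = 13 for B, 14 for C — C by 14–13.
B vs D: B wins 18–9.
B vs F: B wins 18–9.
C vs D: D, 17–10.
C vs F: 3+2+8 = 13 for C, 14 for F — F by 14–13.
D vs F: F wins 16–11.
Every alternative wins at least one matchup (B beats D; C beats B; D beats C; F beats C), so there is no Condorcet loser.

none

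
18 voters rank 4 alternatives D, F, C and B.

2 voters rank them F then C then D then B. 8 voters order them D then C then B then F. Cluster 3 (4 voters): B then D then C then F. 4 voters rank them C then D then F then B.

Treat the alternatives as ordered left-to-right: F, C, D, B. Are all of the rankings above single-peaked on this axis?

yes

Axis positions: F=1, C=2, D=3, B=4.
Cluster 1 (peak F at position 1): ranking walks positions 1-2-3-4, expanding outward from the peak — single-peaked.
Cluster 2 (peak D at position 3): ranking walks positions 3-2-4-1, expanding outward from the peak — single-peaked.
Cluster 3 (peak B at position 4): ranking walks positions 4-3-2-1, expanding outward from the peak — single-peaked.
Cluster 4 (peak C at position 2): ranking walks positions 2-3-1-4, expanding outward from the peak — single-peaked.
Every ranking is single-peaked on this axis.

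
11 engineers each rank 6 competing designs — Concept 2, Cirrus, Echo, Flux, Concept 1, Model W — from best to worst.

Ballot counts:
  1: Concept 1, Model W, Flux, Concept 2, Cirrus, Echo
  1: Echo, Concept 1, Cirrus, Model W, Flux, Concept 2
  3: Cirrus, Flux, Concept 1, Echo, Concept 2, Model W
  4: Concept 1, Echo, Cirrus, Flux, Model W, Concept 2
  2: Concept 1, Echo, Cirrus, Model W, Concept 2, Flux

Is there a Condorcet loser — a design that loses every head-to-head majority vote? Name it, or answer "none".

Head-to-head results (11 engineers):
Concept 2 vs Cirrus: Cirrus, 10–1.
Concept 2 vs Echo: Echo, 10–1.
Concept 2–Flux: Flux 9–2.
Concept 2 vs Concept 1: Concept 2 is ranked higher on 0 ballots, Concept 1 on 11. Concept 1 wins 11–0.
Concept 2 vs Model W: 3 for Concept 2, 8 for Model W — Model W by 8–3.
Cirrus–Echo: Echo 7–4.
Cirrus vs Flux: Cirrus wins 10–1.
Cirrus vs Concept 1: Concept 1 wins 8–3.
Cirrus vs Model W: Cirrus is ranked higher on 1+3+4+2 = 10 ballots, Model W on 1. Cirrus wins 10–1.
Echo–Flux: Echo 7–4.
Echo vs Concept 1: Echo preferred on 1 ballot; Concept 1 wins 10–1.
Echo–Model W: Echo 10–1.
Flux vs Concept 1: Concept 1, 8–3.
Flux vs Model W: Flux, 7–4.
Concept 1 vs Model W: 11 to 0, Concept 1.
Concept 2 loses to every other design — it is the Condorcet loser.

Concept 2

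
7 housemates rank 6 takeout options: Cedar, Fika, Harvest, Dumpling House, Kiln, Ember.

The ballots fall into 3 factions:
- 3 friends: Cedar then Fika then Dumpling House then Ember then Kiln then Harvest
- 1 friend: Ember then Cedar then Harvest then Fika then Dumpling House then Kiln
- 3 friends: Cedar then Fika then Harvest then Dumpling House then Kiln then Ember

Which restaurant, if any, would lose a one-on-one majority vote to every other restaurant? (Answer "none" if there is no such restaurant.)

Pairwise majorities:
Cedar vs Fika: Cedar preferred on 3+1+3 = 7 ballots; Cedar wins 7–0.
Cedar–Harvest: Cedar 7–0.
Cedar–Dumpling House: Cedar 7–0.
Cedar vs Kiln: Cedar wins 7–0.
Cedar vs Ember: 6 to 1, Cedar.
Fika vs Harvest: Fika wins 6–1.
Fika vs Dumpling House: Fika preferred on 3+1+3 = 7 ballots; Fika wins 7–0.
Fika vs Kiln: 7 to 0, Fika.
Fika vs Ember: Fika, 6–1.
Harvest–Dumpling House: Harvest 4–3.
Harvest vs Kiln: Harvest wins 4–3.
Harvest vs Ember: 3 for Harvest, 4 for Ember — Ember by 4–3.
Dumpling House vs Kiln: 7 to 0, Dumpling House.
Dumpling House vs Ember: 6 to 1, Dumpling House.
Kiln vs Ember: Kiln preferred on 3 ballots; Ember wins 4–3.
Kiln is beaten in every head-to-head and is the Condorcet loser.

Kiln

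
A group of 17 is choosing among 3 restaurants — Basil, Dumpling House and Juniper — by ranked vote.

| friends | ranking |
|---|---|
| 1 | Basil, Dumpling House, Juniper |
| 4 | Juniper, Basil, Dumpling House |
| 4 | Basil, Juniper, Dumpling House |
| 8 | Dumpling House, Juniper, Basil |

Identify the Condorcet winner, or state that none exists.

none

Check each pair by majority over 17 ballots:
Basil vs Dumpling House: Basil wins 9–8.
Basil–Juniper: Juniper 12–5.
Dumpling House vs Juniper: Dumpling House, 9–8.
No restaurant is unbeaten: Basil loses to Juniper; Dumpling House loses to Basil; Juniper loses to Dumpling House. In particular Basil → Dumpling House → Juniper → Basil is a majority cycle — no Condorcet winner exists.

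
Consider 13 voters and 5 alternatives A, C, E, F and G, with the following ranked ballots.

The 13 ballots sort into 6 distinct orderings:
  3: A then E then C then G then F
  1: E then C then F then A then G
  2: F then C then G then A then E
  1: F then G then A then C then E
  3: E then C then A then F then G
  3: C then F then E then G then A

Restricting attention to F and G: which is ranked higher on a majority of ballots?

Ballots ranking F above G: 1 + 2 + 1 + 3 + 3 = 10.
Ballots ranking G above F: 13 − 10 = 3.
F wins the head-to-head 10–3.

F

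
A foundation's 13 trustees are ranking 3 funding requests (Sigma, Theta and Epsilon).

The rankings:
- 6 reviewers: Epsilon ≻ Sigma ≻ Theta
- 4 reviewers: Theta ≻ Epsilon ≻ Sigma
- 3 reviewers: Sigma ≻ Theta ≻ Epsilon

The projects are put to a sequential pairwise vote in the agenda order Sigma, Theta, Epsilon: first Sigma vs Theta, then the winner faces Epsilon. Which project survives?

Round 1: Sigma vs Theta — 9–4, Sigma advances.
Round 2: Sigma vs Epsilon — 3–10, Epsilon advances.
Epsilon survives the agenda.

Epsilon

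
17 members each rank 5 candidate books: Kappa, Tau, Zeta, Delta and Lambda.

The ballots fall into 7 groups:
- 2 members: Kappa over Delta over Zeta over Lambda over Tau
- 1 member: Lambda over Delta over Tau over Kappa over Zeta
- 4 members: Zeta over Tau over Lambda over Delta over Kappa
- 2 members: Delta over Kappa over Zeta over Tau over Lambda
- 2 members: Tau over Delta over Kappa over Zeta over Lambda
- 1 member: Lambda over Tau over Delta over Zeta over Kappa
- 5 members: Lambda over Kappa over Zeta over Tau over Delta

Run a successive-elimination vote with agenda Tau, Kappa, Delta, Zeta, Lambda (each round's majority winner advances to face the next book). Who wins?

Zeta

Round 1: Tau vs Kappa — 8–9, Kappa advances.
Round 2: Kappa vs Delta — 7–10, Delta advances.
Round 3: Delta vs Zeta — 8–9, Zeta advances.
Round 4: Zeta vs Lambda — 10–7, Zeta advances.
Zeta survives the agenda.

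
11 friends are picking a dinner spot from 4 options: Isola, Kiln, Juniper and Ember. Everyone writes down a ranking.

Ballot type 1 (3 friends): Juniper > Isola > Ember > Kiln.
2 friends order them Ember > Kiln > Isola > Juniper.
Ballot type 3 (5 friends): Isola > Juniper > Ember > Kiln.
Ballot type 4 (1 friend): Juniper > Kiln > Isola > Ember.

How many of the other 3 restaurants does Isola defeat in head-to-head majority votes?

Isola against each rival (11 friends):
Isola vs Kiln: Isola, 8–3.
Isola vs Juniper: Isola wins 7–4.
Isola vs Ember: Isola wins 9–2.
Isola beats Kiln, Juniper, Ember — 3 pairwise wins.

3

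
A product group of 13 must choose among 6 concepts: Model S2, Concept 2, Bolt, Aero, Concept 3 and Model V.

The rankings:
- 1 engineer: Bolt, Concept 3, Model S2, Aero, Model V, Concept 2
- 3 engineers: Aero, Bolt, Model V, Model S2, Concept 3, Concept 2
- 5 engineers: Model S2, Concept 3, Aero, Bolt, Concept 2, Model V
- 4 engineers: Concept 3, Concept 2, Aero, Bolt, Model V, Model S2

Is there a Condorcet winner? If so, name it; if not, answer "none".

Head-to-head results (13 engineers):
Model S2 vs Concept 2: 1+3+5 = 9 for Model S2, 4 for Concept 2 — Model S2 by 9–4.
Model S2 vs Bolt: 5 to 8, Bolt.
Model S2 vs Aero: 6 to 7, Aero.
Model S2–Concept 3: Model S2 8–5.
Model S2 vs Model V: 6 to 7, Model V.
Concept 2 vs Bolt: Concept 2 is ranked higher on 4 ballots, Bolt on 9. Bolt wins 9–4.
Concept 2 vs Aero: Aero wins 9–4.
Concept 2 vs Concept 3: Concept 3, 13–0.
Concept 2–Model V: Concept 2 9–4.
Bolt vs Aero: Aero, 12–1.
Bolt vs Concept 3: Concept 3, 9–4.
Bolt vs Model V: 1+3+5+4 = 13 for Bolt, 0 for Model V — Bolt by 13–0.
Aero vs Concept 3: 3 to 10, Concept 3.
Aero vs Model V: Aero wins 13–0.
Concept 3 vs Model V: Concept 3, 10–3.
Every design loses at least once (Model S2 loses to Bolt; Concept 2 loses to Model S2; Bolt loses to Aero; Aero loses to Concept 3; Concept 3 loses to Model S2; Model V loses to Concept 2). The majority relation contains the cycle Model S2 beats Concept 2 beats Model V beats Model S2, so there is no Condorcet winner.

none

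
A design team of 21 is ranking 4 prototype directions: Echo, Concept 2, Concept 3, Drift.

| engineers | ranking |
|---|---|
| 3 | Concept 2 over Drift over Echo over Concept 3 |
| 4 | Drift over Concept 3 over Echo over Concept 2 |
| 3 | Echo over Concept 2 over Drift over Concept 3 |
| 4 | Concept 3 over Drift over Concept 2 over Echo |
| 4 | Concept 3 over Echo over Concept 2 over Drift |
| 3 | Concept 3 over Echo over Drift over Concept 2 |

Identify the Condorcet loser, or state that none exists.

Head-to-head results (21 engineers):
Echo vs Concept 2: Echo wins 14–7.
Echo vs Concept 3: Echo is ranked higher on 3+3 = 6 ballots, Concept 3 on 15. Concept 3 wins 15–6.
Echo vs Drift: Drift wins 11–10.
Concept 2 vs Concept 3: Concept 3 wins 15–6.
Concept 2 vs Drift: Concept 2 is ranked higher on 3+3+4 = 10 ballots, Drift on 11. Drift wins 11–10.
Concept 3 vs Drift: 4+4+3 = 11 for Concept 3, 10 for Drift — Concept 3 by 11–10.
Only Concept 2 has no wins; Concept 2 is the Condorcet loser.

Concept 2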